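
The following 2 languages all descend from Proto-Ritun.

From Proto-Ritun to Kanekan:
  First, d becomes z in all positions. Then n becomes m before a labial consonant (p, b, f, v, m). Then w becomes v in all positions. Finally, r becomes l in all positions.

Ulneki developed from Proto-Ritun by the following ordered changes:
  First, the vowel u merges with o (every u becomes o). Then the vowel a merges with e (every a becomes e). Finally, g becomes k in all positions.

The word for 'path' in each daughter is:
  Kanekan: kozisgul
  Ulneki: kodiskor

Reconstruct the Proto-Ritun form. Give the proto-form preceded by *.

Position 8: Kanekan has l, Ulneki has r. Ulneki preserves r here (none of its changes turn any other segment into r), so the proto-segment is *r.
Position 3: Kanekan has z, Ulneki has d. Ulneki preserves d here (none of its changes turn any other segment into d), so the proto-segment is *d.
Position 6: Kanekan has g, Ulneki has k. Kanekan preserves g here (none of its changes turn any other segment into g), so the proto-segment is *g.
This points to *kodisgur. Verify forward in each daughter:
Kanekan: *kodisgur > kozisgur > kozisgul  (by unconditioned shift, unconditioned shift)
Ulneki: start from *kodisgur.
  rule 1 (vowel merger): kodisgur → kodisgor
  rule 2: no change — kodisgor
  rule 3 (unconditioned shift): kodisgor → kodiskor
  ⇒ Ulneki kodiskor
Only *kodisgur yields all of Kanekan kozisgul, Ulneki kodiskor.

*kodisgur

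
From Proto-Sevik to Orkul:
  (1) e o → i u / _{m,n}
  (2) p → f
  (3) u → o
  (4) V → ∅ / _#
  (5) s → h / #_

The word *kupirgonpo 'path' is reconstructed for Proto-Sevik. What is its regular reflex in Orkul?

kofirgonf

Orkul: *kupirgonpo
  kupirgonpo → kupirgunpo   [pre-nasal raising]
  kupirgunpo → kufirgunfo   [unconditioned shift]
  kufirgunfo → kofirgonfo   [vowel merger]
  kofirgonfo → kofirgonf   [apocope]
  kofirgonf (rule 5 does not apply)
  giving Orkul kofirgonf.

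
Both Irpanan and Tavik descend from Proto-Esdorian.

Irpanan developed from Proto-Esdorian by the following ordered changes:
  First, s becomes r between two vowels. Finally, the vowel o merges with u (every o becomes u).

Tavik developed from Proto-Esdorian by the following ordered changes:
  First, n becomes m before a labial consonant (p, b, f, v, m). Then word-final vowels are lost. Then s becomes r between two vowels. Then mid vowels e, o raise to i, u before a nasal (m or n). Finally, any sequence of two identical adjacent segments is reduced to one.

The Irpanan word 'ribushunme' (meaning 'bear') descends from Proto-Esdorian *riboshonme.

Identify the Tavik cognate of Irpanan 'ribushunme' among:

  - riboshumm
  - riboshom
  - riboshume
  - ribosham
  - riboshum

riboshum

Tavik: *riboshonme
  riboshonme → riboshomme   [nasal place assimilation]
  riboshomme → riboshomm   [apocope]
  riboshomm (rule 3 does not apply)
  riboshomm → riboshumm   [pre-nasal raising]
  riboshumm → riboshum   [degemination]
  giving Tavik riboshum.
Among the options, 'riboshum' alone shows every Tavik change applied in order.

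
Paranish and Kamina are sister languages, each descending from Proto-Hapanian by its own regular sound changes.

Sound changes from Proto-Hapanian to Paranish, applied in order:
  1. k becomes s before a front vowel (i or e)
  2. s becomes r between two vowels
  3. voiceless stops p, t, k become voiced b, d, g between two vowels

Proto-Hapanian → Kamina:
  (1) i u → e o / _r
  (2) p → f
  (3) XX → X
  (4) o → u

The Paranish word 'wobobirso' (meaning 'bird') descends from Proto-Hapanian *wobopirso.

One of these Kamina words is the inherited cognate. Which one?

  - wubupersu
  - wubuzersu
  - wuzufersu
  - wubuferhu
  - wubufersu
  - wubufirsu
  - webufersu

Kamina: start from *wobopirso.
  rule 1 (pre-rhotic lowering): wobopirso → woboperso
  rule 2 (unconditioned shift): woboperso → woboferso
  rule 3: no change — woboferso
  rule 4 (vowel merger): woboferso → wubufersu
  ⇒ Kamina wubufersu
Only 'wubufersu' matches the regular Kamina development of *wobopirso.

wubufersu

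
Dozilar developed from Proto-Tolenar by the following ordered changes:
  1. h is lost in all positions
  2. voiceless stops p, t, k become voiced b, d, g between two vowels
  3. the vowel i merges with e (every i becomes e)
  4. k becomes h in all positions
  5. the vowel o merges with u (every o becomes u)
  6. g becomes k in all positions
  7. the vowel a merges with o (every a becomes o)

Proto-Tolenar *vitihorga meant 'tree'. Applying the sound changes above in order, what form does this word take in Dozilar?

Dozilar: *vitihorga
  vitihorga → vitiorga   [h-loss]
  vitiorga → vidiorga   [intervocalic voicing]
  vidiorga → vedeorga   [vowel merger]
  vedeorga (rule 4 does not apply)
  vedeorga → vedeurga   [vowel merger]
  vedeurga → vedeurka   [unconditioned shift]
  vedeurka → vedeurko   [vowel merger]
  giving Dozilar vedeurko.

vedeurko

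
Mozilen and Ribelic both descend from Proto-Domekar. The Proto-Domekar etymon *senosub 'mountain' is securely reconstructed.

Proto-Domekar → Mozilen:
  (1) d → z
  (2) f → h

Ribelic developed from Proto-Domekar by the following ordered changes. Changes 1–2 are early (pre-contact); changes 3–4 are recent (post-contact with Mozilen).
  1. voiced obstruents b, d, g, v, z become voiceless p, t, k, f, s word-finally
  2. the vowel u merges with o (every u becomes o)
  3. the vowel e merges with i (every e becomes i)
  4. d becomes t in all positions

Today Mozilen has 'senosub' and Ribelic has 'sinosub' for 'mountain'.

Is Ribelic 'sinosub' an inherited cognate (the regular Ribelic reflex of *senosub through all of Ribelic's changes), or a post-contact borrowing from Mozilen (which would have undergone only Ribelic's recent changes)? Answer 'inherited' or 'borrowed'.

borrowed

If inherited, *senosub would pass through all of Ribelic's changes:
Ribelic: *senosub > senosup > senosop > sinosop  (by final devoicing, vowel merger, vowel merger)
If borrowed from Mozilen 'senosub' after the early changes, it would undergo only the recent ones:
  rule 3 (vowel merger): senosub → sinosub
  rule 4 (unconditioned shift): no change (sinosub)
  ⇒ as a loan: sinosub
Ribelic 'sinosub' matches the loan outcome 'sinosub', not the inherited 'sinosop' — it skipped the early Ribelic changes, so it was borrowed from Mozilen.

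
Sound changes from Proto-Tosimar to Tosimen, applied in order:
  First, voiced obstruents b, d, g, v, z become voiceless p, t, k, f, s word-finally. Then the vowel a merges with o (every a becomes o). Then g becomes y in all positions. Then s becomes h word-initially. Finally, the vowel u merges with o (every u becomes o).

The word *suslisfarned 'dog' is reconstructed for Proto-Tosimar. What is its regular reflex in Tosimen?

hoslisfornet

Tosimen: start from *suslisfarned.
  rule 1 (final devoicing): suslisfarned → suslisfarnet
  rule 2 (vowel merger): suslisfarnet → suslisfornet
  rule 3: no change — suslisfornet
  rule 4 (debuccalisation): suslisfornet → huslisfornet
  rule 5 (vowel merger): huslisfornet → hoslisfornet
  ⇒ Tosimen hoslisfornet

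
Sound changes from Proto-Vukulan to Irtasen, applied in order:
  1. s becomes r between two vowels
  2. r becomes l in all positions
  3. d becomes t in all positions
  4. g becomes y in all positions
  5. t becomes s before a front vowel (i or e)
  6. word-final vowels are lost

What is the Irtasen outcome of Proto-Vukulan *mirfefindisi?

Irtasen: *mirfefindisi > mirfefindiri > milfefindili > milfefintili > milfefinsili > milfefinsil  (by rhotacism, unconditioned shift, unconditioned shift, palatalisation, apocope)

milfefinsil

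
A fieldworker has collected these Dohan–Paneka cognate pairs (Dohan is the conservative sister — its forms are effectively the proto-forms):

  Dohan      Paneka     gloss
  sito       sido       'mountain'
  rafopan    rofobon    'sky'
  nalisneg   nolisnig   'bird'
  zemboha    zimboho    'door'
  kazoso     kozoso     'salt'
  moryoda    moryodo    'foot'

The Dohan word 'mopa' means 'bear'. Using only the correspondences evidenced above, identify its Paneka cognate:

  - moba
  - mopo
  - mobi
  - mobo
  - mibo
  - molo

mobo

rafopan ~ rofobon — Dohan p corresponds to Paneka b between vowels (before a back vowel).
zemboha ~ zimboho, moryoda ~ moryodo — Dohan a corresponds to Paneka o word-finally.
Applying these to Dohan 'mopa':
  mopa → moba   (p→b between vowels (before a back vowel))
  moba → mobo   (a→o word-finally)
So the Paneka cognate is 'mobo'.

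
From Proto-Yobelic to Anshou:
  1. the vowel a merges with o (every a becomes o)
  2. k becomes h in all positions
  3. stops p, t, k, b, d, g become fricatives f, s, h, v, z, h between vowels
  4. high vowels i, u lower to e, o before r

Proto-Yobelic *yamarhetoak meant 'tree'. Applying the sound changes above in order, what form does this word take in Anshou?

Anshou: *yamarhetoak
  yamarhetoak → yomorhetook   [vowel merger]
  yomorhetook → yomorhetooh   [unconditioned shift]
  yomorhetooh → yomorhesooh   [intervocalic lenition]
  yomorhesooh (rule 4 does not apply)
  giving Anshou yomorhesooh.

yomorhesooh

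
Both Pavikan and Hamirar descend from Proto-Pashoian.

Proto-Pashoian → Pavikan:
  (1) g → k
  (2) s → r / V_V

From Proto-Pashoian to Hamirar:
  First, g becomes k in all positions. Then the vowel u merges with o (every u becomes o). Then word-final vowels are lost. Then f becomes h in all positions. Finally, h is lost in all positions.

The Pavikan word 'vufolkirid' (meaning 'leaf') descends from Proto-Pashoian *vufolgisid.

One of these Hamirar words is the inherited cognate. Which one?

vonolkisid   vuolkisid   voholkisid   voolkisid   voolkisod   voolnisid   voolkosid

Hamirar: start from *vufolgisid.
  rule 1 (unconditioned shift): vufolgisid → vufolkisid
  rule 2 (vowel merger): vufolkisid → vofolkisid
  rule 3: no change — vofolkisid
  rule 4 (unconditioned shift): vofolkisid → voholkisid
  rule 5 (h-loss): voholkisid → voolkisid
  ⇒ Hamirar voolkisid

voolkisid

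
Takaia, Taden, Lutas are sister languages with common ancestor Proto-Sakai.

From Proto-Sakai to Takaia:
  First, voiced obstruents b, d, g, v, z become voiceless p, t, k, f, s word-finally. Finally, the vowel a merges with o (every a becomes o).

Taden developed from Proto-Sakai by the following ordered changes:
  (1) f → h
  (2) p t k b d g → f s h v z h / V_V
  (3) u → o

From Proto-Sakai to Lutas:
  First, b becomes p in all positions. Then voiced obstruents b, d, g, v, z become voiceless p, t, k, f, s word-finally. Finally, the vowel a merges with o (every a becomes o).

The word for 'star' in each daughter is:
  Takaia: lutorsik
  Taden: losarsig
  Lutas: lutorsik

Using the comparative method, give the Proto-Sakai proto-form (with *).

*lutarsig

Position 3: Takaia has t, Taden has s, Lutas has t. Taking the neighbouring segments as reconstructed: Takaia t can only go back to *t; Taden s could go back to *t or *s; Lutas t can only go back to *t — the one source consistent with every daughter is *t.
Position 8: Takaia has k, Taden has g, Lutas has k. Taden preserves g here (none of its changes turn any other segment into g), so the proto-segment is *g.
Position 4: Takaia has o, Taden has a, Lutas has o. Taden preserves a here (none of its changes turn any other segment into a), so the proto-segment is *a.
Verify the candidate proto-form against each daughter:
Takaia: *lutarsig
  lutarsig → lutarsik   [final devoicing]
  lutarsik → lutorsik   [vowel merger]
  giving Takaia lutorsik.
Taden: *lutarsig > lusarsig > losarsig  (by intervocalic lenition, vowel merger)
Lutas: *lutarsig > lutarsik > lutorsik  (by final devoicing, vowel merger)
Only *lutarsig yields all of Takaia lutorsik, Taden losarsig, Lutas lutorsik.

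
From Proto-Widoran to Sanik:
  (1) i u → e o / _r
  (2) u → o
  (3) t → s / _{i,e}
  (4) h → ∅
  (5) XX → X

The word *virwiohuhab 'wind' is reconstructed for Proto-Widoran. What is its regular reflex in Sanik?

verwioab

Sanik: *virwiohuhab > verwiohuhab > verwiohohab > verwiooab > verwioab  (by pre-rhotic lowering, vowel merger, h-loss, degemination)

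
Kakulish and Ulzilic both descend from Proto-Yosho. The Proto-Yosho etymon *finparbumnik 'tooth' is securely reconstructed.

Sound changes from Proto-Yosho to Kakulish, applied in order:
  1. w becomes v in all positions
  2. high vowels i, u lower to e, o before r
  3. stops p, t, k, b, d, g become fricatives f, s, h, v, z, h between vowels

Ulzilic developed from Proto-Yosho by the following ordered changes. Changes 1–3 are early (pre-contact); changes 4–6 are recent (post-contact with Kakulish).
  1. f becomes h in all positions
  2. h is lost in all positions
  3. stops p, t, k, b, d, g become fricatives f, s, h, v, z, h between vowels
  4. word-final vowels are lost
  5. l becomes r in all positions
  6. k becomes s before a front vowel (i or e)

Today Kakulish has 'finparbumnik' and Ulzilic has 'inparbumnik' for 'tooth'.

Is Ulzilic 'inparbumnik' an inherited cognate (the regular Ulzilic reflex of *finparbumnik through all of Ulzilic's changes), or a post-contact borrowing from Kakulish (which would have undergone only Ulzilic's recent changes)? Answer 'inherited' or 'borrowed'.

inherited

If inherited, *finparbumnik would pass through all of Ulzilic's changes:
Ulzilic: *finparbumnik
  finparbumnik → hinparbumnik   [unconditioned shift]
  hinparbumnik → inparbumnik   [h-loss]
  inparbumnik (rule 3 does not apply)
  inparbumnik (rule 4 does not apply)
  inparbumnik (rule 5 does not apply)
  inparbumnik (rule 6 does not apply)
  giving Ulzilic inparbumnik.
If borrowed from Kakulish 'finparbumnik' after the early changes, it would undergo only the recent ones:
  rule 4 (apocope): no change (finparbumnik)
  rule 5 (unconditioned shift): no change (finparbumnik)
  rule 6 (palatalisation): no change (finparbumnik)
  ⇒ as a loan: finparbumnik
Ulzilic 'inparbumnik' matches the inherited outcome exactly, so it is an inherited cognate, not a loan.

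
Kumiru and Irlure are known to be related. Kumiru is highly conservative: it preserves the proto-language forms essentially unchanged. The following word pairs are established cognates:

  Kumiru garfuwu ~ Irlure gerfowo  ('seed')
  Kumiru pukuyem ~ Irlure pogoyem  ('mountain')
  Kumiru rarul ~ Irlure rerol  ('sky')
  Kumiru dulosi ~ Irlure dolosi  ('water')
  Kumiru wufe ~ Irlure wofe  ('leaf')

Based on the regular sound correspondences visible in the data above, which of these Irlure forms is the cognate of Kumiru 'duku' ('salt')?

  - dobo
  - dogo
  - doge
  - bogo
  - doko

dogo

garfuwu ~ gerfowo, pukuyem ~ pogoyem — Kumiru u corresponds to Irlure o after a consonant, before a consonant other than r, m, n, p, b, f, v.
pukuyem ~ pogoyem — Kumiru k corresponds to Irlure g between vowels (before a back vowel).
garfuwu ~ gerfowo — Kumiru u corresponds to Irlure o word-finally.
Applying these to Kumiru 'duku':
  duku → doku   (u→o after a consonant, before a consonant other than r, m, n, p, b, f, v)
  doku → dogu   (k→g between vowels (before a back vowel))
  dogu → dogo   (u→o word-finally)
So the Irlure cognate is 'dogo'.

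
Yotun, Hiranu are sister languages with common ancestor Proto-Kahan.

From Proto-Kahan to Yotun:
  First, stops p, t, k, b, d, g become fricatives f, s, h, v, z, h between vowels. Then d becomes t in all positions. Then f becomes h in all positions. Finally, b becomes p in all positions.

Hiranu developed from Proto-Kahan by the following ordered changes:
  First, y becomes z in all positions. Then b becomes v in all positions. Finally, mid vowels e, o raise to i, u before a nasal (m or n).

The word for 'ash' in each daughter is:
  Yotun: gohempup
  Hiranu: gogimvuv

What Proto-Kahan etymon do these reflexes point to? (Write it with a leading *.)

*gogembub

Position 8: Yotun has p, Hiranu has v. Taking the neighbouring segments as reconstructed: Yotun p could go back to *p or *b; Hiranu v could go back to *b or *v — the one source consistent with every daughter is *b.
Position 4: Yotun has e, Hiranu has i. Yotun preserves e here (none of its changes turn any other segment into e), so the proto-segment is *e.
This points to *gogembub. Verify forward in each daughter:
Yotun: *gogembub
  gogembub → gohembub   [intervocalic lenition]
  gohembub (rule 2 does not apply)
  gohembub (rule 3 does not apply)
  gohembub → gohempup   [unconditioned shift]
  giving Yotun gohempup.
Hiranu: start from *gogembub.
  rule 1: no change — gogembub
  rule 2 (unconditioned shift): gogembub → gogemvuv
  rule 3 (pre-nasal raising): gogemvuv → gogimvuv
  ⇒ Hiranu gogimvuv
*gogembub is the unique common source.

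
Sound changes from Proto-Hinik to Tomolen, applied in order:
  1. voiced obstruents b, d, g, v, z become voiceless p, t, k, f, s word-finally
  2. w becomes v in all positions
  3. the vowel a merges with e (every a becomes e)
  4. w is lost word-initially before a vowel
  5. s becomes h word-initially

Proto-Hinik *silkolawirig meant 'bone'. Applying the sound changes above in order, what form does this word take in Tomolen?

Tomolen: *silkolawirig > silkolawirik > silkolavirik > silkolevirik > hilkolevirik  (by final devoicing, unconditioned shift, vowel merger, debuccalisation)

hilkolevirik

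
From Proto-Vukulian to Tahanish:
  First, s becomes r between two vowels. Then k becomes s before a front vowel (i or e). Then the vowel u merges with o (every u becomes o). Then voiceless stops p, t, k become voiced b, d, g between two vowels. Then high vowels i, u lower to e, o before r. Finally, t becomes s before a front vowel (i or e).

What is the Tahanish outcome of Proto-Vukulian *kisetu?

seredo

Tahanish: *kisetu
  kisetu → kiretu   [rhotacism]
  kiretu → siretu   [palatalisation]
  siretu → sireto   [vowel merger]
  sireto → siredo   [intervocalic voicing]
  siredo → seredo   [pre-rhotic lowering]
  seredo (rule 6 does not apply)
  giving Tahanish seredo.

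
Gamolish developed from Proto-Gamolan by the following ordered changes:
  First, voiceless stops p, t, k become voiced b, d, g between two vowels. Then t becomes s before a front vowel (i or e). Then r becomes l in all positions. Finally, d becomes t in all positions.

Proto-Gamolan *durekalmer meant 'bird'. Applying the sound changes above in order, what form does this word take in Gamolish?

Gamolish: start from *durekalmer.
  rule 1 (intervocalic voicing): durekalmer → duregalmer
  rule 2: no change — duregalmer
  rule 3 (unconditioned shift): duregalmer → dulegalmel
  rule 4 (unconditioned shift): dulegalmel → tulegalmel
  ⇒ Gamolish tulegalmel

tulegalmel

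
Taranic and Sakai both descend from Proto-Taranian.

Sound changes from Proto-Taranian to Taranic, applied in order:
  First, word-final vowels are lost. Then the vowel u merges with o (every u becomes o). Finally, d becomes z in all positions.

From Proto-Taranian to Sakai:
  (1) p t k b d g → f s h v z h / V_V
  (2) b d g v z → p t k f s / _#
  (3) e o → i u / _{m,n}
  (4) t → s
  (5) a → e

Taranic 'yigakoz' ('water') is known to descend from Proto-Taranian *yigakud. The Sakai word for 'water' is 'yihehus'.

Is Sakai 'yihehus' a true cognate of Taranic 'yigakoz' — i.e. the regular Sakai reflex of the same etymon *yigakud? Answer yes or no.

Derive the expected Sakai reflex of *yigakud:
Sakai: *yigakud > yihahud > yihahut > yihahus > yihehus  (by intervocalic lenition, final devoicing, unconditioned shift, vowel merger)
Sakai 'yihehus' matches the regular reflex exactly, so the pair is cognate.

yes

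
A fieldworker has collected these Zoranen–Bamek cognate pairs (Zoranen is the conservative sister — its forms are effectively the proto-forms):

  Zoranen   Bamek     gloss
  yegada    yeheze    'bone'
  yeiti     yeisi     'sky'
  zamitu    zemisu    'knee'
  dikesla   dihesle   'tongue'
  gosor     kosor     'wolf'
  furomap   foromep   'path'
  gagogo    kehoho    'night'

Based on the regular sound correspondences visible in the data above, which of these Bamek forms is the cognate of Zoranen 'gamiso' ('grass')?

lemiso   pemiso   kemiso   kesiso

kemiso

gagogo ~ kehoho — Zoranen g corresponds to Bamek k word-initially before a back vowel.
zamitu ~ zemisu — Zoranen a corresponds to Bamek e after a consonant, before a nasal.
Applying these to Zoranen 'gamiso':
  gamiso → kamiso   (g→k word-initially before a back vowel)
  kamiso → kemiso   (a→e after a consonant, before a nasal)
So the Bamek cognate is 'kemiso'.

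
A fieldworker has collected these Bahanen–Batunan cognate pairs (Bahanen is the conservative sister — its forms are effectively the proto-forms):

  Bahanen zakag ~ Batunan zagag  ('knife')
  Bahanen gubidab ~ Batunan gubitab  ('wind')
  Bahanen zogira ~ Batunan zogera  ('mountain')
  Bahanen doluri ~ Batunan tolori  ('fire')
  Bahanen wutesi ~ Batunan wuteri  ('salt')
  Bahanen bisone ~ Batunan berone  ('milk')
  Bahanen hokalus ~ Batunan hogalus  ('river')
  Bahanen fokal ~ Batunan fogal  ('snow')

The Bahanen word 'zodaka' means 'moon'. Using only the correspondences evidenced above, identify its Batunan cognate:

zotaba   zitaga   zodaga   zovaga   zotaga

zotaga

gubidab ~ gubitab — Bahanen d corresponds to Batunan t between vowels (before a back vowel).
zakag ~ zagag, hokalus ~ hogalus — Bahanen k corresponds to Batunan g between vowels (before a back vowel).
Applying these to Bahanen 'zodaka':
  zodaka → zotaka   (d→t between vowels (before a back vowel))
  zotaka → zotaga   (k→g between vowels (before a back vowel))
So the Batunan cognate is 'zotaga'.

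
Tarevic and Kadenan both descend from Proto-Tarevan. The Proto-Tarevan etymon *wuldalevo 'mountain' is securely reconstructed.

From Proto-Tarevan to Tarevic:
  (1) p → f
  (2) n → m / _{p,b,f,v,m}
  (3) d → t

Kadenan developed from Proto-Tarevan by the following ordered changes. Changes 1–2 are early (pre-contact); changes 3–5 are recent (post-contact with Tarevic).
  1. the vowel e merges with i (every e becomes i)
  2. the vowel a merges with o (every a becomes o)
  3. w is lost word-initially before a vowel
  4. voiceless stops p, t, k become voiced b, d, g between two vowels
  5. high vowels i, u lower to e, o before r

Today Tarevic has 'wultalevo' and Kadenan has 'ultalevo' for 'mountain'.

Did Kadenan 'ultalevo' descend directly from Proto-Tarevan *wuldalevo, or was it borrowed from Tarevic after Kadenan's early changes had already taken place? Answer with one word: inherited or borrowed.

If inherited, *wuldalevo would pass through all of Kadenan's changes:
Kadenan: *wuldalevo > wuldalivo > wuldolivo > uldolivo  (by vowel merger, vowel merger, glide loss)
If borrowed from Tarevic 'wultalevo' after the early changes, it would undergo only the recent ones:
  rule 3 (glide loss): wultalevo → ultalevo
  rule 4 (intervocalic voicing): no change (ultalevo)
  rule 5 (pre-rhotic lowering): no change (ultalevo)
  ⇒ as a loan: ultalevo
Kadenan 'ultalevo' matches the loan outcome 'ultalevo', not the inherited 'uldolivo' — it skipped the early Kadenan changes, so it was borrowed from Tarevic.

borrowed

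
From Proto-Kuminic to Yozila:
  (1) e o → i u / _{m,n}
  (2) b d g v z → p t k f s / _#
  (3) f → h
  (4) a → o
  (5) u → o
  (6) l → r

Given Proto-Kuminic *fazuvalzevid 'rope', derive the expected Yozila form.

hozovorzevit

Yozila: *fazuvalzevid
  fazuvalzevid (rule 1 does not apply)
  fazuvalzevid → fazuvalzevit   [final devoicing]
  fazuvalzevit → hazuvalzevit   [unconditioned shift]
  hazuvalzevit → hozuvolzevit   [vowel merger]
  hozuvolzevit → hozovolzevit   [vowel merger]
  hozovolzevit → hozovorzevit   [unconditioned shift]
  giving Yozila hozovorzevit.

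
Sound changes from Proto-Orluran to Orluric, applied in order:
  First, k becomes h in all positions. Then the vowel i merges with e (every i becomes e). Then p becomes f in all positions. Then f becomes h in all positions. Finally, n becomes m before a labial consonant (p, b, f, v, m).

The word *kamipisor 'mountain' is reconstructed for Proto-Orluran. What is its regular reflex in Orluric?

Orluric: *kamipisor
  kamipisor → hamipisor   [unconditioned shift]
  hamipisor → hamepesor   [vowel merger]
  hamepesor → hamefesor   [unconditioned shift]
  hamefesor → hamehesor   [unconditioned shift]
  hamehesor (rule 5 does not apply)
  giving Orluric hamehesor.

hamehesor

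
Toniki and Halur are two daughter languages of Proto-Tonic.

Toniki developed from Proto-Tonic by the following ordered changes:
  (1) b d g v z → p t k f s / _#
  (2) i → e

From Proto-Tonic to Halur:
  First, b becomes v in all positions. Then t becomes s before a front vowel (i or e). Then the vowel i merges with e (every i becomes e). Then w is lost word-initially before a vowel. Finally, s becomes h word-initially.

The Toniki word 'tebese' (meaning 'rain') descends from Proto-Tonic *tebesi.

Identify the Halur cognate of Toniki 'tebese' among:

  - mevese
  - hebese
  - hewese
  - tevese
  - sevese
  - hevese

hevese

Halur: *tebesi
  tebesi → tevesi   [unconditioned shift]
  tevesi → sevesi   [palatalisation]
  sevesi → sevese   [vowel merger]
  sevese (rule 4 does not apply)
  sevese → hevese   [debuccalisation]
  giving Halur hevese.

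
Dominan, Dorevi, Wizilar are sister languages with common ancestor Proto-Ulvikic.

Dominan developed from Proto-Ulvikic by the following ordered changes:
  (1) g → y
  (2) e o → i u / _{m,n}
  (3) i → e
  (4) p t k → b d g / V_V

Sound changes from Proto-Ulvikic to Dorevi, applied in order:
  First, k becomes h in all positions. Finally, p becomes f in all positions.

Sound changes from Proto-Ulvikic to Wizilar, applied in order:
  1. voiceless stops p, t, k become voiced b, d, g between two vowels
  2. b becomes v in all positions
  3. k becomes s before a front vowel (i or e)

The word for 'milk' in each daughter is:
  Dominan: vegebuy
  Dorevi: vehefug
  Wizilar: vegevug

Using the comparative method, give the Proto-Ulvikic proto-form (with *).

Position 5: Dominan has b, Dorevi has f, Wizilar has v. Taking the neighbouring segments as reconstructed: Dominan b could go back to *p or *b; Dorevi f could go back to *p or *f; Wizilar v could go back to *p or *b or *v — the one source consistent with every daughter is *p.
Position 3: Dominan has g, Dorevi has h, Wizilar has g. In Dominan, g can only continue *k, so the proto-segment is *k.
Position 7: Dominan has y, Dorevi has g, Wizilar has g. Dorevi preserves g here (none of its changes turn any other segment into g), so the proto-segment is *g.
Continuing position by position gives *vekepug; check it forward:
Dominan: start from *vekepug.
  rule 1 (unconditioned shift): vekepug → vekepuy
  rule 2: no change — vekepuy
  rule 3: no change — vekepuy
  rule 4 (intervocalic voicing): vekepuy → vegebuy
  ⇒ Dominan vegebuy
Dorevi: *vekepug > vehepug > vehefug  (by unconditioned shift, unconditioned shift)
Wizilar: start from *vekepug.
  rule 1 (intervocalic voicing): vekepug → vegebug
  rule 2 (unconditioned shift): vegebug → vegevug
  rule 3: no change — vegevug
  ⇒ Wizilar vegevug
*vekepug is the unique common source.

*vekepug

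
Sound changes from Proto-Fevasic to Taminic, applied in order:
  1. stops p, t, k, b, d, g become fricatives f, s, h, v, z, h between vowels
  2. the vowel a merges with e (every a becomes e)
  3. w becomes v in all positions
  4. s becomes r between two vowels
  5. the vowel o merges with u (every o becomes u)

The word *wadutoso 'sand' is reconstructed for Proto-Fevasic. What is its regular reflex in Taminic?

Taminic: *wadutoso
  wadutoso → wazusoso   [intervocalic lenition]
  wazusoso → wezusoso   [vowel merger]
  wezusoso → vezusoso   [unconditioned shift]
  vezusoso → vezuroro   [rhotacism]
  vezuroro → vezururu   [vowel merger]
  giving Taminic vezururu.

vezururu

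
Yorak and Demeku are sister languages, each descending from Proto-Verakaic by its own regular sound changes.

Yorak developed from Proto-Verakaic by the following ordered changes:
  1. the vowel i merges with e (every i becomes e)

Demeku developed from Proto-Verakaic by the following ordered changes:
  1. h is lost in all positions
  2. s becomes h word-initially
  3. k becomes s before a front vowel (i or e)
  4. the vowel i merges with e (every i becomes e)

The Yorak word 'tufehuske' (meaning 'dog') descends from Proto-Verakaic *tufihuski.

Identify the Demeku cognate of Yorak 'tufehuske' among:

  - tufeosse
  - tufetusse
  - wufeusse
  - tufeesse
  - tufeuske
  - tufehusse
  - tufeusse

Demeku: start from *tufihuski.
  rule 1 (h-loss): tufihuski → tufiuski
  rule 2: no change — tufiuski
  rule 3 (palatalisation): tufiuski → tufiussi
  rule 4 (vowel merger): tufiussi → tufeusse
  ⇒ Demeku tufeusse
The other candidates each miss or misapply at least one Demeku change.

tufeusse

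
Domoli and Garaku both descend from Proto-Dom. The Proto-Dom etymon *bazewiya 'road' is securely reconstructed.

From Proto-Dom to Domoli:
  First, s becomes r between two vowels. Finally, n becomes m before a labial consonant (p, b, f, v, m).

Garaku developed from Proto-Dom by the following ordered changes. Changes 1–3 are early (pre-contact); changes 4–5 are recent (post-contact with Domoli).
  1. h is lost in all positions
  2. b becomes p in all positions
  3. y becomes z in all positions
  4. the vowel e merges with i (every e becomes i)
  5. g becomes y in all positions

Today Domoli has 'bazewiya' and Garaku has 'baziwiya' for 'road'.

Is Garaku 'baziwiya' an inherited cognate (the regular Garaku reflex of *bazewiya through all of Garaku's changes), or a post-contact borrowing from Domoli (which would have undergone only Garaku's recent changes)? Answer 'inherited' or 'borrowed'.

borrowed

If inherited, *bazewiya would pass through all of Garaku's changes:
Garaku: *bazewiya > pazewiya > pazewiza > paziwiza  (by unconditioned shift, unconditioned shift, vowel merger)
If borrowed from Domoli 'bazewiya' after the early changes, it would undergo only the recent ones:
  rule 4 (vowel merger): bazewiya → baziwiya
  rule 5 (unconditioned shift): no change (baziwiya)
  ⇒ as a loan: baziwiya
Garaku 'baziwiya' matches the loan outcome 'baziwiya', not the inherited 'paziwiza' — it skipped the early Garaku changes, so it was borrowed from Domoli.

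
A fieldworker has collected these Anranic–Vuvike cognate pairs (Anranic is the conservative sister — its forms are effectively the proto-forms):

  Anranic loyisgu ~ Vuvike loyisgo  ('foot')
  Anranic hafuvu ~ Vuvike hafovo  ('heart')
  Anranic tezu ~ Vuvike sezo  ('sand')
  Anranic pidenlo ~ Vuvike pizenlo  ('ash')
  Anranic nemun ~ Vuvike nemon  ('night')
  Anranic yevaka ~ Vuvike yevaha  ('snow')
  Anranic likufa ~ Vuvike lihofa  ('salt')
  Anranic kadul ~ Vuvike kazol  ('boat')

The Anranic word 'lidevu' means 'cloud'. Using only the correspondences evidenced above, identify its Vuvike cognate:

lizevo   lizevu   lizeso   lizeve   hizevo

pidenlo ~ pizenlo — Anranic d corresponds to Vuvike z between vowels (before a front vowel).
loyisgu ~ loyisgo, hafuvu ~ hafovo — Anranic u corresponds to Vuvike o word-finally.
Applying these to Anranic 'lidevu':
  lidevu → lizevu   (d→z between vowels (before a front vowel))
  lizevu → lizevo   (u→o word-finally)
So the Vuvike cognate is 'lizevo'.

lizevo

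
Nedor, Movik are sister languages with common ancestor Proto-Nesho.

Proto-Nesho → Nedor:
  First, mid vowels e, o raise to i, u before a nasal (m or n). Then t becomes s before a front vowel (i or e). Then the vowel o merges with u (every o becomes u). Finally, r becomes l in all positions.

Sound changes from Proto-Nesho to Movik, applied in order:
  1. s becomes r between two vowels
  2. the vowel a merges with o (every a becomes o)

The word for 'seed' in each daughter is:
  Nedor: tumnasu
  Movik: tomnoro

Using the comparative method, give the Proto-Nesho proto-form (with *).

*tomnaso

Position 7: Nedor has u, Movik has o. Taking the neighbouring segments as reconstructed: Nedor u could go back to *o or *u; Movik o could go back to *a or *o — the one source consistent with every daughter is *o.
Position 5: Nedor has a, Movik has o. Nedor preserves a here (none of its changes turn any other segment into a), so the proto-segment is *a.
Verify the candidate proto-form against each daughter:
Nedor: *tomnaso
  tomnaso → tumnaso   [pre-nasal raising]
  tumnaso (rule 2 does not apply)
  tumnaso → tumnasu   [vowel merger]
  tumnasu (rule 4 does not apply)
  giving Nedor tumnasu.
Movik: start from *tomnaso.
  rule 1 (rhotacism): tomnaso → tomnaro
  rule 2 (vowel merger): tomnaro → tomnoro
  ⇒ Movik tomnoro
No other proto-form is consistent with every reflex, so the reconstruction is *tomnaso.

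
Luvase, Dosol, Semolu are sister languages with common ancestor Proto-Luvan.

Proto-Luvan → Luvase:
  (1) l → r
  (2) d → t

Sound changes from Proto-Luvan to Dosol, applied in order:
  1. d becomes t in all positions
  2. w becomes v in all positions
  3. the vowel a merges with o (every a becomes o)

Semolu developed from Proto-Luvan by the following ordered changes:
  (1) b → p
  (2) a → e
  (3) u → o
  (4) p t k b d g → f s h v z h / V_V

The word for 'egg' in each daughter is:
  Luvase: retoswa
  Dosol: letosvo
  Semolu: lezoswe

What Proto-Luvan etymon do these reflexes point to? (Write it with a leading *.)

*ledoswa

Position 3: Luvase has t, Dosol has t, Semolu has z. Taking the neighbouring segments as reconstructed: Luvase t could go back to *t or *d; Dosol t could go back to *t or *d; Semolu z could go back to *d or *z — the one source consistent with every daughter is *d.
Position 6: Luvase has w, Dosol has v, Semolu has w. Luvase preserves w here (none of its changes turn any other segment into w), so the proto-segment is *w.
Position 7: Luvase has a, Dosol has o, Semolu has e. Luvase preserves a here (none of its changes turn any other segment into a), so the proto-segment is *a.
Continuing position by position gives *ledoswa; check it forward:
Luvase: start from *ledoswa.
  rule 1 (unconditioned shift): ledoswa → redoswa
  rule 2 (unconditioned shift): redoswa → retoswa
  ⇒ Luvase retoswa
Dosol: *ledoswa > letoswa > letosva > letosvo  (by unconditioned shift, unconditioned shift, vowel merger)
Semolu: start from *ledoswa.
  rule 1: no change — ledoswa
  rule 2 (vowel merger): ledoswa → ledoswe
  rule 3: no change — ledoswe
  rule 4 (intervocalic lenition): ledoswe → lezoswe
  ⇒ Semolu lezoswe
No other proto-form is consistent with every reflex, so the reconstruction is *ledoswa.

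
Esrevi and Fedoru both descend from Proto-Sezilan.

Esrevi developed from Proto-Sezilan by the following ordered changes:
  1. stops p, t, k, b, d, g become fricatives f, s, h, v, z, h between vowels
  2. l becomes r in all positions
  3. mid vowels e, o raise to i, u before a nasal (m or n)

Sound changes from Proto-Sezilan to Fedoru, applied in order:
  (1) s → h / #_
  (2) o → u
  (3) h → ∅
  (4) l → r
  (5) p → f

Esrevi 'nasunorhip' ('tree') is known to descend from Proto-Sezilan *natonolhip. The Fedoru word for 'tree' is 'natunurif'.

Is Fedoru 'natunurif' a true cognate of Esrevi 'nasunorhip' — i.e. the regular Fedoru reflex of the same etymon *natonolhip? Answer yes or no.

yes

Derive the expected Fedoru reflex of *natonolhip:
Fedoru: *natonolhip
  natonolhip (rule 1 does not apply)
  natonolhip → natunulhip   [vowel merger]
  natunulhip → natunulip   [h-loss]
  natunulip → natunurip   [unconditioned shift]
  natunurip → natunurif   [unconditioned shift]
  giving Fedoru natunurif.
Fedoru 'natunurif' matches the regular reflex exactly, so the pair is cognate.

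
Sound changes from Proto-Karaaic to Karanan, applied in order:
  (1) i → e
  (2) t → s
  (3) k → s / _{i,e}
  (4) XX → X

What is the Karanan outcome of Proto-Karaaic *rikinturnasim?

resensurnasem

Karanan: start from *rikinturnasim.
  rule 1 (vowel merger): rikinturnasim → rekenturnasem
  rule 2 (unconditioned shift): rekenturnasem → rekensurnasem
  rule 3 (palatalisation): rekensurnasem → resensurnasem
  rule 4: no change — resensurnasem
  ⇒ Karanan resensurnasem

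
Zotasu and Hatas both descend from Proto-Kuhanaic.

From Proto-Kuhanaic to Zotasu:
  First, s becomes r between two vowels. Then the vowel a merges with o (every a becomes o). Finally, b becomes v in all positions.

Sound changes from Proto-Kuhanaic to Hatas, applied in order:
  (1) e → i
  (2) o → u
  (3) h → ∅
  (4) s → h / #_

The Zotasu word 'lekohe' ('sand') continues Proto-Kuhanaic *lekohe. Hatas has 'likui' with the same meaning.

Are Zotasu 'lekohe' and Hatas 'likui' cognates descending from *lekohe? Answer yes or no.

yes

Derive the expected Hatas reflex of *lekohe:
Hatas: *lekohe
  lekohe → likohi   [vowel merger]
  likohi → likuhi   [vowel merger]
  likuhi → likui   [h-loss]
  likui (rule 4 does not apply)
  giving Hatas likui.
Hatas 'likui' matches the regular reflex exactly, so the pair is cognate.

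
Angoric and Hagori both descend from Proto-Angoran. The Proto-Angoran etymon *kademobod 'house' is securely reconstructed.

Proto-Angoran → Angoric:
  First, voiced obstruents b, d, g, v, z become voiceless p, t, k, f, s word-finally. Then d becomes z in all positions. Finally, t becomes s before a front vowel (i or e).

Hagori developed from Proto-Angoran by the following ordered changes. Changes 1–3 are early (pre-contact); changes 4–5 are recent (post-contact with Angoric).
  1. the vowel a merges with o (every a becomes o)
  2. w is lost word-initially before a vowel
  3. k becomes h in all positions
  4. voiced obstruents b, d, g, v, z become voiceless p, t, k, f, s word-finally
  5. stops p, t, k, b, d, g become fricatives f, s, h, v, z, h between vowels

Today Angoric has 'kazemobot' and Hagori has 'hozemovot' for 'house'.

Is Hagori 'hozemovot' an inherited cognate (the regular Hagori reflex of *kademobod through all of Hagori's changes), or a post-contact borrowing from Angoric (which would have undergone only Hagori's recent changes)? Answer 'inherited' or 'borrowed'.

If inherited, *kademobod would pass through all of Hagori's changes:
Hagori: start from *kademobod.
  rule 1 (vowel merger): kademobod → kodemobod
  rule 2: no change — kodemobod
  rule 3 (unconditioned shift): kodemobod → hodemobod
  rule 4 (final devoicing): hodemobod → hodemobot
  rule 5 (intervocalic lenition): hodemobot → hozemovot
  ⇒ Hagori hozemovot
If borrowed from Angoric 'kazemobot' after the early changes, it would undergo only the recent ones:
  rule 4 (final devoicing): no change (kazemobot)
  rule 5 (intervocalic lenition): kazemobot → kazemovot
  ⇒ as a loan: kazemovot
Hagori 'hozemovot' matches the inherited outcome exactly, so it is an inherited cognate, not a loan.

inherited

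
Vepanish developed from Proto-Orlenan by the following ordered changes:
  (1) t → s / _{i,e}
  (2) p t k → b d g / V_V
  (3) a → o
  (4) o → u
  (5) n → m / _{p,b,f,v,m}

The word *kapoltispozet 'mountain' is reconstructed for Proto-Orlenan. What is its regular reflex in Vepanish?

kubulsispuzet

Vepanish: start from *kapoltispozet.
  rule 1 (palatalisation): kapoltispozet → kapolsispozet
  rule 2 (intervocalic voicing): kapolsispozet → kabolsispozet
  rule 3 (vowel merger): kabolsispozet → kobolsispozet
  rule 4 (vowel merger): kobolsispozet → kubulsispuzet
  rule 5: no change — kubulsispuzet
  ⇒ Vepanish kubulsispuzet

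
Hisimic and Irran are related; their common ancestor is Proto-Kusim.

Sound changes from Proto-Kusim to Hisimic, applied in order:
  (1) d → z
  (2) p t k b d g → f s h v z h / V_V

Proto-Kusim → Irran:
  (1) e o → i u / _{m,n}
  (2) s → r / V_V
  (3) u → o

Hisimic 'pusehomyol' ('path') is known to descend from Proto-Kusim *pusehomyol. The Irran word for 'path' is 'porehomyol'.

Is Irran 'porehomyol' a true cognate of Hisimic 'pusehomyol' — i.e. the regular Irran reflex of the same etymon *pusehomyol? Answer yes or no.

yes

Derive the expected Irran reflex of *pusehomyol:
Irran: start from *pusehomyol.
  rule 1 (pre-nasal raising): pusehomyol → pusehumyol
  rule 2 (rhotacism): pusehumyol → purehumyol
  rule 3 (vowel merger): purehumyol → porehomyol
  ⇒ Irran porehomyol
Irran 'porehomyol' matches the regular reflex exactly, so the pair is cognate.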